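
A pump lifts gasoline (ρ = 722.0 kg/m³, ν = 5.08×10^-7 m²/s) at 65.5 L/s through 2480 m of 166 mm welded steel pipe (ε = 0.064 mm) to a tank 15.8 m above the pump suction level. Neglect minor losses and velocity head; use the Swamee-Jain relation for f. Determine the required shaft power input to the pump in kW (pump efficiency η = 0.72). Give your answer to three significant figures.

P_shaft ≈ 84.2 kW

V = 4Q/(πD²) = 3.026 m/s; Re = 9.89×10^5; ε/D = 3.86×10^-4; f = 0.01648
h_f = f(L/D)V²/2g = 114.9 m
Total head H = z + h_f = 15.8 + 114.9 = 130.7 m
P_hyd = ρgQH = 722.0·9.81·0.0655·130.7 = 60.64 kW
P_shaft = P_hyd/η = 60.64/0.72 = 84.23 kW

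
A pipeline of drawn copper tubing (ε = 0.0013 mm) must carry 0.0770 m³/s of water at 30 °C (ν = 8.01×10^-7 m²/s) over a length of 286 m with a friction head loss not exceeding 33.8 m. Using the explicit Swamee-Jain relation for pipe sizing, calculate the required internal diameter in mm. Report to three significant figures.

D ≈ 139 mm

Swamee-Jain (Type III): D = 0.66·[ε^1.25·(LQ²/(gh_f))^4.75 + ν·Q^9.4·(L/(gh_f))^5.2]^0.04
LQ²/(gh_f) = 0.005114; L/(gh_f) = 0.8625
Term 1 = ε^1.25·(…)^4.75 = 5.74×10^-19; Term 2 = ν·Q^9.4·(…)^5.2 = 1.27×10^-17
D = 0.66·(5.74×10^-19 + 1.27×10^-17)^0.04 = 0.1395 m = 139 mm
Check: V = 5.04 m/s, Re = 8.78×10^5, f = 0.01208, h_f = 32.1 m ≈ 33.8 m ✓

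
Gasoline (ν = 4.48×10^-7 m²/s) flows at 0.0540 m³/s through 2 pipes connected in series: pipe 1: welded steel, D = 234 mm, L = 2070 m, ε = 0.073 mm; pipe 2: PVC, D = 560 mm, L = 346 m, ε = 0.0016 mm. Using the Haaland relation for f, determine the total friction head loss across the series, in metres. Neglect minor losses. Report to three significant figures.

Pipe 1: V = 1.256 m/s, Re = 6.56×10^5, ε/D = 3.12×10^-4, f = 0.01600, h_1 = f(L/D)V²/2g = 11.38 m
Pipe 2: V = 0.2192 m/s, Re = 2.74×10^5, ε/D = 2.86×10^-6, f = 0.01461, h_2 = f(L/D)V²/2g = 0.02212 m
Series → Q common, losses add: H = Σh = 11.40 m

H ≈ 11.4 m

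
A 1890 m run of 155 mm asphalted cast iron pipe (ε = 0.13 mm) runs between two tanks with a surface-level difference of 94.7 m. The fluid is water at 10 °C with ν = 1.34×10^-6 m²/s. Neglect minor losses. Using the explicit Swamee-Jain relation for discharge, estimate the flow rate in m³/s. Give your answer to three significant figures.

Swamee-Jain (Type II): Q = -0.965·√(gD⁵h_f/L)·ln[ε/(3.7D) + √(3.17ν²L/(gD³h_f))]
√(gD⁵h_f/L) = √(9.81·0.155⁵·94.7/1890) = 0.006631
ε/(3.7D) = 2.27×10^-4; √(3.17ν²L/(gD³h_f)) = 5.58×10^-5
Q = -0.965·0.006631·ln(2.824×10^-4) = 0.05230 m³/s
Check: V = 2.77 m/s, Re = 3.21×10^5, f = 0.01998, h_f = 95.4 m ≈ 94.7 m ✓

Q ≈ 0.0523 m³/s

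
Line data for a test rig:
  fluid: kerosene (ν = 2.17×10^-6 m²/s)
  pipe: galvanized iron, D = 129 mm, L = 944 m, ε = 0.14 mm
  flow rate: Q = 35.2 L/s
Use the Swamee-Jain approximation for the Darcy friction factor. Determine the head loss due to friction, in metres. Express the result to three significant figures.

V = 4Q/(πD²) = 4·0.0352/(π·0.129²) = 2.693 m/s
Re = VD/ν = 2.693·0.129/2.17×10^-6 = 1.60×10^5 → turbulent
ε/D = 0.14/129 = 0.00109
Swamee-Jain: f = 0.02182
h_f = f(L/D)V²/(2g) = 0.02182·(944/0.129)·2.693²/(2·9.81) = 59.03 m

h_f ≈ 59.0 m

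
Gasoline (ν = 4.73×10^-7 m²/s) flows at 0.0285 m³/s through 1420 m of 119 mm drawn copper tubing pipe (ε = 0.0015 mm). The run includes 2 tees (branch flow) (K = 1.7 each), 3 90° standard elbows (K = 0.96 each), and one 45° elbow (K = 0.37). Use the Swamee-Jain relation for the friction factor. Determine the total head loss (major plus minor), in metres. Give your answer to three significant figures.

H_L ≈ 53.1 m

V = 4Q/(πD²) = 2.562 m/s; V²/2g = 0.3347 m
Re = 6.45×10^5, ε/D = 1.26×10^-5 → f = 0.01275 (Swamee-Jain)
Major: h_f = f(L/D)·V²/2g = 0.01275·11933·0.3347 = 50.92 m
Minor: ΣK = 6.65; h_m = ΣK·V²/2g = 2.226 m
Total H_L = 50.92 + 2.226 = 53.15 m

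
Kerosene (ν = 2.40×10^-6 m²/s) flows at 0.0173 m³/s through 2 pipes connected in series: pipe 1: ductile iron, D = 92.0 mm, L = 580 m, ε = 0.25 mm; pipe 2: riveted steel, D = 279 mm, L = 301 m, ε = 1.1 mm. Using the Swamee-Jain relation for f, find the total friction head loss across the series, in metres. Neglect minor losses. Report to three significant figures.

H ≈ 59.1 m

Pipe 1: V = 2.602 m/s, Re = 9.98×10^4, ε/D = 0.00272, f = 0.02709, h_1 = f(L/D)V²/2g = 58.95 m
Pipe 2: V = 0.2830 m/s, Re = 3.29×10^4, ε/D = 0.00394, f = 0.03173, h_2 = f(L/D)V²/2g = 0.1397 m
Series → Q common, losses add: H = Σh = 59.09 m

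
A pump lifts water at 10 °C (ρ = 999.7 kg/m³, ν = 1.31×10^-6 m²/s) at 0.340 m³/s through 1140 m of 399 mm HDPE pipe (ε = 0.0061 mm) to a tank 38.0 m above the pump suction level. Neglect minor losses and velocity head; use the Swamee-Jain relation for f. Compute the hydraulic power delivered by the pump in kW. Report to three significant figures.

V = 4Q/(πD²) = 2.719 m/s; Re = 8.28×10^5; ε/D = 1.53×10^-5; f = 0.01231
h_f = f(L/D)V²/2g = 13.26 m
Total head H = z + h_f = 38.0 + 13.26 = 51.26 m
P_hyd = ρgQH = 999.7·9.81·0.340·51.26 = 170.9 kW

P_hyd ≈ 171 kW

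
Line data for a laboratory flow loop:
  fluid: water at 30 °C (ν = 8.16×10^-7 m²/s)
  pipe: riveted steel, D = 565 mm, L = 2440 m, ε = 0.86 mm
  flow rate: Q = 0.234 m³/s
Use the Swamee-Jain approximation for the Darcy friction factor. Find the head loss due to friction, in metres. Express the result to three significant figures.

h_f ≈ 4.27 m

V = 4Q/(πD²) = 4·0.234/(π·0.565²) = 0.9333 m/s
Re = VD/ν = 0.9333·0.565/8.16×10^-7 = 6.46×10^5 → turbulent
ε/D = 0.86/565 = 0.00152
Swamee-Jain: f = 0.02226
h_f = f(L/D)V²/(2g) = 0.02226·(2440/0.565)·0.9333²/(2·9.81) = 4.268 m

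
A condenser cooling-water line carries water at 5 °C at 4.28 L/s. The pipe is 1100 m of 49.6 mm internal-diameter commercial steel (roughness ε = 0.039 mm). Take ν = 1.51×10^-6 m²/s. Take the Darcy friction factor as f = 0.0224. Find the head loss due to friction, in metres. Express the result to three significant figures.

V = 4Q/(πD²) = 4·0.00428/(π·0.0496²) = 2.215 m/s
h_f = f(L/D)V²/(2g) = 0.02240·(1100/0.0496)·2.215²/(2·9.81) = 124.2 m

h_f ≈ 124 m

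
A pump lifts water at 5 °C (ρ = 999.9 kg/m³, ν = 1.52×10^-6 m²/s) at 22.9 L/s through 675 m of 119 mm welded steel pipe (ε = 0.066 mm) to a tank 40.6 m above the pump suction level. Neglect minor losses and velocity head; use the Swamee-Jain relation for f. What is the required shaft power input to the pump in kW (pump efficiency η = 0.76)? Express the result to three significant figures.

V = 4Q/(πD²) = 2.059 m/s; Re = 1.61×10^5; ε/D = 5.55×10^-4; f = 0.01960
h_f = f(L/D)V²/2g = 24.02 m
Total head H = z + h_f = 40.6 + 24.02 = 64.62 m
P_hyd = ρgQH = 999.9·9.81·0.0229·64.62 = 14.51 kW
P_shaft = P_hyd/η = 14.51/0.76 = 19.10 kW

P_shaft ≈ 19.1 kW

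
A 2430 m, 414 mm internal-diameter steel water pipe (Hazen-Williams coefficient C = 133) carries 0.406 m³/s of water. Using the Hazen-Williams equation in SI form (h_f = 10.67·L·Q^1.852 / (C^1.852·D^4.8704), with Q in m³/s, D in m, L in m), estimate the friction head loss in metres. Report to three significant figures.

h_f = 10.67·2430·0.406^1.852 / (133^1.852·0.414^4.8704) = 41.76 m

h_f ≈ 41.8 m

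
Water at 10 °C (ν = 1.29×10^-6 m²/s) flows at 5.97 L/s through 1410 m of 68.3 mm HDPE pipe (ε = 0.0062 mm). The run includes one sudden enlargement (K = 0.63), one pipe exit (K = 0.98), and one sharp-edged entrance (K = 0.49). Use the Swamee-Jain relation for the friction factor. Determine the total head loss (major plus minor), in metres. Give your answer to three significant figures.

V = 4Q/(πD²) = 1.629 m/s; V²/2g = 0.1353 m
Re = 8.63×10^4, ε/D = 9.08×10^-5 → f = 0.01892 (Swamee-Jain)
Major: h_f = f(L/D)·V²/2g = 0.01892·20644·0.1353 = 52.86 m
Minor: ΣK = 2.10; h_m = ΣK·V²/2g = 0.2842 m
Total H_L = 52.86 + 0.2842 = 53.15 m

H_L ≈ 53.1 m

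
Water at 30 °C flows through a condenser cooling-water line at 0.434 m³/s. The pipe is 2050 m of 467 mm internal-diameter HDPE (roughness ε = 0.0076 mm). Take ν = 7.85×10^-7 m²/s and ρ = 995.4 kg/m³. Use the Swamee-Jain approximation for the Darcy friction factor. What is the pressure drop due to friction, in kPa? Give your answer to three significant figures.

V = 4Q/(πD²) = 4·0.434/(π·0.467²) = 2.534 m/s
Re = VD/ν = 2.534·0.467/7.85×10^-7 = 1.51×10^6 → turbulent
ε/D = 0.0076/467 = 1.63×10^-5
Swamee-Jain: f = 0.01134
h_f = f(L/D)V²/(2g) = 0.01134·(2050/0.467)·2.534²/(2·9.81) = 16.29 m
Δp = ρg·h_f = 995.4·9.81·16.29 = 159.1 kPa

Δp ≈ 159 kPa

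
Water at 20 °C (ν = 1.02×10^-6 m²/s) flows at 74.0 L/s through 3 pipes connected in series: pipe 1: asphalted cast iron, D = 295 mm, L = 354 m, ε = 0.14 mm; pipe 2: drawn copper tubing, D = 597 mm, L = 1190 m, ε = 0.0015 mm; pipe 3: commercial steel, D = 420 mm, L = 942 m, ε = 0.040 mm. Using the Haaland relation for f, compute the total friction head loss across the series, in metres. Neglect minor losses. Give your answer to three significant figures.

H ≈ 1.92 m

Pipe 1: V = 1.083 m/s, Re = 3.13×10^5, ε/D = 4.75×10^-4, f = 0.01787, h_1 = f(L/D)V²/2g = 1.281 m
Pipe 2: V = 0.2644 m/s, Re = 1.55×10^5, ε/D = 2.51×10^-6, f = 0.01632, h_2 = f(L/D)V²/2g = 0.1158 m
Pipe 3: V = 0.5341 m/s, Re = 2.20×10^5, ε/D = 9.52×10^-5, f = 0.01591, h_3 = f(L/D)V²/2g = 0.5189 m
Series → Q common, losses add: H = Σh = 1.916 m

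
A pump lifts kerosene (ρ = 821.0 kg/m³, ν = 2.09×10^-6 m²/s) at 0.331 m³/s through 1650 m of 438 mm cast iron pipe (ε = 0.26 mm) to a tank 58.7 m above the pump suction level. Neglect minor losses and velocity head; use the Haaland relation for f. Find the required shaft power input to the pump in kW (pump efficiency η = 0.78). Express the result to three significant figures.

P_shaft ≈ 258 kW

V = 4Q/(πD²) = 2.197 m/s; Re = 4.60×10^5; ε/D = 5.94×10^-4; f = 0.01821
h_f = f(L/D)V²/2g = 16.87 m
Total head H = z + h_f = 58.7 + 16.87 = 75.57 m
P_hyd = ρgQH = 821.0·9.81·0.331·75.57 = 201.5 kW
P_shaft = P_hyd/η = 201.5/0.78 = 258.3 kW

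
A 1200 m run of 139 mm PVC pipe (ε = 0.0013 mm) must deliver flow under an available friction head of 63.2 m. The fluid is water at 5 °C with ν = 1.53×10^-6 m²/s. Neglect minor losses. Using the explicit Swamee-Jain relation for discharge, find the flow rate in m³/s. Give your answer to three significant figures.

Q ≈ 0.0474 m³/s

Swamee-Jain (Type II): Q = -0.965·√(gD⁵h_f/L)·ln[ε/(3.7D) + √(3.17ν²L/(gD³h_f))]
√(gD⁵h_f/L) = √(9.81·0.139⁵·63.2/1200) = 0.005178
ε/(3.7D) = 2.53×10^-6; √(3.17ν²L/(gD³h_f)) = 7.31×10^-5
Q = -0.965·0.005178·ln(7.566×10^-5) = 0.04741 m³/s
Check: V = 3.12 m/s, Re = 2.84×10^5, f = 0.01463, h_f = 62.8 m ≈ 63.2 m ✓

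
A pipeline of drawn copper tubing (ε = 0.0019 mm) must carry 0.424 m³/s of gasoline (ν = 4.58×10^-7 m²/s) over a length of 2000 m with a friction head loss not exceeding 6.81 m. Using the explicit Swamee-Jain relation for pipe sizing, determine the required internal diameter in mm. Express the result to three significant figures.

D ≈ 541 mm

Swamee-Jain (Type III): D = 0.66·[ε^1.25·(LQ²/(gh_f))^4.75 + ν·Q^9.4·(L/(gh_f))^5.2]^0.04
LQ²/(gh_f) = 5.382; L/(gh_f) = 29.94
Term 1 = ε^1.25·(…)^4.75 = 2.09×10^-4; Term 2 = ν·Q^9.4·(…)^5.2 = 0.00683
D = 0.66·(2.09×10^-4 + 0.00683)^0.04 = 0.5413 m = 541 mm
Check: V = 1.84 m/s, Re = 2.18×10^6, f = 0.01037, h_f = 6.63 m ≈ 6.81 m ✓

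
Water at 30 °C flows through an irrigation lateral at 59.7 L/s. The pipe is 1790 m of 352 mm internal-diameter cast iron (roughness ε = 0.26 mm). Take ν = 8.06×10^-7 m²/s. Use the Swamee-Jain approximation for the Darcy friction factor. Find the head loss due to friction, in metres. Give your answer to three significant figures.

V = 4Q/(πD²) = 4·0.0597/(π·0.352²) = 0.6135 m/s
Re = VD/ν = 0.6135·0.352/8.06×10^-7 = 2.68×10^5 → turbulent
ε/D = 0.26/352 = 7.39×10^-4
Swamee-Jain: f = 0.01971
h_f = f(L/D)V²/(2g) = 0.01971·(1790/0.352)·0.6135²/(2·9.81) = 1.922 m

h_f ≈ 1.92 m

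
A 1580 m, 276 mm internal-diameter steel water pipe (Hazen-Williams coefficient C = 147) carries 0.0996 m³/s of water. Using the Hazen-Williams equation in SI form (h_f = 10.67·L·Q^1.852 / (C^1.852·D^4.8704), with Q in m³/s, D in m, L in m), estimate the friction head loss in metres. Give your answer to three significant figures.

h_f = 10.67·1580·0.0996^1.852 / (147^1.852·0.276^4.8704) = 12.04 m

h_f ≈ 12.0 m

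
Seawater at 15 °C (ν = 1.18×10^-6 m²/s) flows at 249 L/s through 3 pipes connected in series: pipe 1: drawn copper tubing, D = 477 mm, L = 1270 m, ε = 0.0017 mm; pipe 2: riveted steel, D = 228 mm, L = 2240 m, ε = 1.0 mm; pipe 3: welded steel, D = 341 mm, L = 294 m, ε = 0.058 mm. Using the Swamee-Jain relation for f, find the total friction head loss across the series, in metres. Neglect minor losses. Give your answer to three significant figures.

H ≈ 555 m

Pipe 1: V = 1.393 m/s, Re = 5.63×10^5, ε/D = 3.56×10^-6, f = 0.01288, h_1 = f(L/D)V²/2g = 3.393 m
Pipe 2: V = 6.099 m/s, Re = 1.18×10^6, ε/D = 0.00439, f = 0.02934, h_2 = f(L/D)V²/2g = 546.5 m
Pipe 3: V = 2.726 m/s, Re = 7.88×10^5, ε/D = 1.70×10^-4, f = 0.01466, h_3 = f(L/D)V²/2g = 4.790 m
Series → Q common, losses add: H = Σh = 554.7 m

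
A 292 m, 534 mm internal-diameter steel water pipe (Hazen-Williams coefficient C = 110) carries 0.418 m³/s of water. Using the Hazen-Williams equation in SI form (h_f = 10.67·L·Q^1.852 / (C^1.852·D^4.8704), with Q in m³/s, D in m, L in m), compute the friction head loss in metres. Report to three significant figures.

h_f ≈ 2.18 m

h_f = 10.67·292·0.418^1.852 / (110^1.852·0.534^4.8704) = 2.179 m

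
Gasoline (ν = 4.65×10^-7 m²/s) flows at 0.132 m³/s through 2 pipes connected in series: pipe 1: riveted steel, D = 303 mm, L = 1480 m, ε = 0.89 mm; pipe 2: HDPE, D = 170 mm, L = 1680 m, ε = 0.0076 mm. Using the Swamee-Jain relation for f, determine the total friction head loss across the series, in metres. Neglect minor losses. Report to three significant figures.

H ≈ 221 m

Pipe 1: V = 1.831 m/s, Re = 1.19×10^6, ε/D = 0.00294, f = 0.02619, h_1 = f(L/D)V²/2g = 21.85 m
Pipe 2: V = 5.815 m/s, Re = 2.13×10^6, ε/D = 4.47×10^-5, f = 0.01168, h_2 = f(L/D)V²/2g = 199.0 m
Series → Q common, losses add: H = Σh = 220.9 m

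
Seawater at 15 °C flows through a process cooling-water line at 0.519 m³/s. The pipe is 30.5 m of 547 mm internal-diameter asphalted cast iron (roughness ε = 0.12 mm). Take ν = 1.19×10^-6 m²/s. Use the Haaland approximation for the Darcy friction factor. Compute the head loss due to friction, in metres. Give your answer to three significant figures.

V = 4Q/(πD²) = 4·0.519/(π·0.547²) = 2.209 m/s
Re = VD/ν = 2.209·0.547/1.19×10^-6 = 1.02×10^6 → turbulent
ε/D = 0.12/547 = 2.19×10^-4
Haaland: f = 0.01480
h_f = f(L/D)V²/(2g) = 0.01480·(30.5/0.547)·2.209²/(2·9.81) = 0.2051 m

h_f ≈ 0.205 m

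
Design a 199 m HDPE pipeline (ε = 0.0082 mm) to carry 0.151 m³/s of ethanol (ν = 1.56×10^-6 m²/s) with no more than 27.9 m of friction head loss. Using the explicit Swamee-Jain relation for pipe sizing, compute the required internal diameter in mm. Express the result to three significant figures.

D ≈ 179 mm

Swamee-Jain (Type III): D = 0.66·[ε^1.25·(LQ²/(gh_f))^4.75 + ν·Q^9.4·(L/(gh_f))^5.2]^0.04
LQ²/(gh_f) = 0.01658; L/(gh_f) = 0.7271
Term 1 = ε^1.25·(…)^4.75 = 1.53×10^-15; Term 2 = ν·Q^9.4·(…)^5.2 = 5.70×10^-15
D = 0.66·(1.53×10^-15 + 5.70×10^-15)^0.04 = 0.1794 m = 179 mm
Check: V = 5.97 m/s, Re = 6.87×10^5, f = 0.01320, h_f = 26.6 m ≈ 27.9 m ✓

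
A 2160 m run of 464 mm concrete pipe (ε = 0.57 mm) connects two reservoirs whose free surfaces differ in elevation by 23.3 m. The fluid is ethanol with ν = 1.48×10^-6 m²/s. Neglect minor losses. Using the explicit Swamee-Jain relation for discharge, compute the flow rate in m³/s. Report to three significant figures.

Q ≈ 0.365 m³/s

Swamee-Jain (Type II): Q = -0.965·√(gD⁵h_f/L)·ln[ε/(3.7D) + √(3.17ν²L/(gD³h_f))]
√(gD⁵h_f/L) = √(9.81·0.464⁵·23.3/2160) = 0.04771
ε/(3.7D) = 3.32×10^-4; √(3.17ν²L/(gD³h_f)) = 2.56×10^-5
Q = -0.965·0.04771·ln(3.576×10^-4) = 0.3653 m³/s
Check: V = 2.16 m/s, Re = 6.77×10^5, f = 0.02115, h_f = 23.4 m ≈ 23.3 m ✓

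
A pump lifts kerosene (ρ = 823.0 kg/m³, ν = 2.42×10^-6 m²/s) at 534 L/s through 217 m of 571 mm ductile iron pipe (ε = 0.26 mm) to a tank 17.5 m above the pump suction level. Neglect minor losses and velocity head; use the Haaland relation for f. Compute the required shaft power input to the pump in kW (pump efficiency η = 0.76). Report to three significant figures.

P_shaft ≈ 108 kW

V = 4Q/(πD²) = 2.085 m/s; Re = 4.92×10^5; ε/D = 4.55×10^-4; f = 0.01730
h_f = f(L/D)V²/2g = 1.457 m
Total head H = z + h_f = 17.5 + 1.457 = 18.96 m
P_hyd = ρgQH = 823.0·9.81·0.534·18.96 = 81.73 kW
P_shaft = P_hyd/η = 81.73/0.76 = 107.5 kW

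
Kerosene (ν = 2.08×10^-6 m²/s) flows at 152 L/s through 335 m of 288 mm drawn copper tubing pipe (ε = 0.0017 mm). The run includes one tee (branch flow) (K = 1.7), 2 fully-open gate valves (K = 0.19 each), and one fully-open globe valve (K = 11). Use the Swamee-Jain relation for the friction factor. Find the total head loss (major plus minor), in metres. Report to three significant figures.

V = 4Q/(πD²) = 2.333 m/s; V²/2g = 0.2775 m
Re = 3.23×10^5, ε/D = 5.90×10^-6 → f = 0.01425 (Swamee-Jain)
Major: h_f = f(L/D)·V²/2g = 0.01425·1163·0.2775 = 4.599 m
Minor: ΣK = 13.1; h_m = ΣK·V²/2g = 3.629 m
Total H_L = 4.599 + 3.629 = 8.229 m

H_L ≈ 8.23 m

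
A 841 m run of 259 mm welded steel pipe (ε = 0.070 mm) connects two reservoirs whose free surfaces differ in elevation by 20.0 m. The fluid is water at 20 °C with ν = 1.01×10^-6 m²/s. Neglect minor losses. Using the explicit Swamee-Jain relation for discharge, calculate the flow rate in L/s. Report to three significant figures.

Q ≈ 146 L/s

Swamee-Jain (Type II): Q = -0.965·√(gD⁵h_f/L)·ln[ε/(3.7D) + √(3.17ν²L/(gD³h_f))]
√(gD⁵h_f/L) = √(9.81·0.259⁵·20.0/841) = 0.01649
ε/(3.7D) = 7.30×10^-5; √(3.17ν²L/(gD³h_f)) = 2.82×10^-5
Q = -0.965·0.01649·ln(1.013×10^-4) = 0.1464 m³/s
Check: V = 2.78 m/s, Re = 7.12×10^5, f = 0.01576, h_f = 20.1 m ≈ 20.0 m ✓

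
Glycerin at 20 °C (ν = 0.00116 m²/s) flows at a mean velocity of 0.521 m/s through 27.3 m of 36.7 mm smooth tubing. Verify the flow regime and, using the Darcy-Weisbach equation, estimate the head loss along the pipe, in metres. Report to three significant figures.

h_f ≈ 40.0 m

Re = VD/ν = 0.521·0.03670/0.00116 = 16.5 → laminar (Re < 2300)
f = 64/Re = 3.883
h_f = f(L/D)V²/(2g) = 3.883·(27.3/0.03670)·0.521²/(2·9.81) = 39.96 m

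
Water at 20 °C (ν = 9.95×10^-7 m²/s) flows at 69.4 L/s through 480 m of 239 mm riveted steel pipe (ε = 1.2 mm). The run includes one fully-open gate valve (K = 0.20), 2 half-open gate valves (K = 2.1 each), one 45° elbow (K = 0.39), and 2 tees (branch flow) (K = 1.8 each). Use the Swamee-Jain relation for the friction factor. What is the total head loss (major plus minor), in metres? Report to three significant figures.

V = 4Q/(πD²) = 1.547 m/s; V²/2g = 0.1220 m
Re = 3.72×10^5, ε/D = 0.00502 → f = 0.03078 (Swamee-Jain)
Major: h_f = f(L/D)·V²/2g = 0.03078·2008·0.1220 = 7.540 m
Minor: ΣK = 8.39; h_m = ΣK·V²/2g = 1.023 m
Total H_L = 7.540 + 1.023 = 8.563 m

H_L ≈ 8.56 m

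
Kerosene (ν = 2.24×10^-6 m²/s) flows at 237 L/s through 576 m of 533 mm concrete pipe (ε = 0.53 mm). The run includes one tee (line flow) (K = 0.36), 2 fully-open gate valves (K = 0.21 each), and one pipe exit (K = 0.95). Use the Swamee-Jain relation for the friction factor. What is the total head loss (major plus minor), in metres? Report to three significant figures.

H_L ≈ 1.40 m

V = 4Q/(πD²) = 1.062 m/s; V²/2g = 0.05751 m
Re = 2.53×10^5, ε/D = 9.94×10^-4 → f = 0.02089 (Swamee-Jain)
Major: h_f = f(L/D)·V²/2g = 0.02089·1081·0.05751 = 1.299 m
Minor: ΣK = 1.73; h_m = ΣK·V²/2g = 0.09948 m
Total H_L = 1.299 + 0.09948 = 1.398 m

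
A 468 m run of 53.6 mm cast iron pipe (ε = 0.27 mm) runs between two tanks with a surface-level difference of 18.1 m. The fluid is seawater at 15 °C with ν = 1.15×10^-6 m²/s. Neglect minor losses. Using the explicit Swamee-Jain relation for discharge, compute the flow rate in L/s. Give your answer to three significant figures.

Swamee-Jain (Type II): Q = -0.965·√(gD⁵h_f/L)·ln[ε/(3.7D) + √(3.17ν²L/(gD³h_f))]
√(gD⁵h_f/L) = √(9.81·0.0536⁵·18.1/468) = 4.097×10^-4
ε/(3.7D) = 0.00136; √(3.17ν²L/(gD³h_f)) = 2.68×10^-4
Q = -0.965·4.097×10^-4·ln(0.001629) = 0.002538 m³/s
Check: V = 1.12 m/s, Re = 5.24×10^4, f = 0.03251, h_f = 18.3 m ≈ 18.1 m ✓

Q ≈ 2.54 L/s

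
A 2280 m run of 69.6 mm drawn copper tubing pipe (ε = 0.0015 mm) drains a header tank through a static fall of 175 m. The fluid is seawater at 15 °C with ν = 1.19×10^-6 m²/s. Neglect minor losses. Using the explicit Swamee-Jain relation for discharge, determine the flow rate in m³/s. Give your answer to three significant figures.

Swamee-Jain (Type II): Q = -0.965·√(gD⁵h_f/L)·ln[ε/(3.7D) + √(3.17ν²L/(gD³h_f))]
√(gD⁵h_f/L) = √(9.81·0.0696⁵·175/2280) = 0.001109
ε/(3.7D) = 5.82×10^-6; √(3.17ν²L/(gD³h_f)) = 1.33×10^-4
Q = -0.965·0.001109·ln(1.388×10^-4) = 0.009505 m³/s
Check: V = 2.50 m/s, Re = 1.46×10^5, f = 0.01669, h_f = 174 m ≈ 175 m ✓

Q ≈ 0.00951 m³/s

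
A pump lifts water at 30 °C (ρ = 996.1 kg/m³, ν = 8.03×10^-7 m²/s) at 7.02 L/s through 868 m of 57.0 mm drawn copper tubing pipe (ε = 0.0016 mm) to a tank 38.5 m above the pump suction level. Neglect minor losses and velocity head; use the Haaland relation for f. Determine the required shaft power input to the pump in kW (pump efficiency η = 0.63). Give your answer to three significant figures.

V = 4Q/(πD²) = 2.751 m/s; Re = 1.95×10^5; ε/D = 2.81×10^-5; f = 0.01575
h_f = f(L/D)V²/2g = 92.51 m
Total head H = z + h_f = 38.5 + 92.51 = 131.0 m
P_hyd = ρgQH = 996.1·9.81·0.00702·131.0 = 8.987 kW
P_shaft = P_hyd/η = 8.987/0.63 = 14.26 kW

P_shaft ≈ 14.3 kW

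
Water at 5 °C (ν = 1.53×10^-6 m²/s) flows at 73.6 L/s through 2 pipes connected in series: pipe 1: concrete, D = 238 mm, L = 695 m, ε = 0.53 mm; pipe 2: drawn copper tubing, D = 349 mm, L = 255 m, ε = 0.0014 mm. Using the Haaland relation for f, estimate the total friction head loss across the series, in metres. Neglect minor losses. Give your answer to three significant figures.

Pipe 1: V = 1.654 m/s, Re = 2.57×10^5, ε/D = 0.00223, f = 0.02473, h_1 = f(L/D)V²/2g = 10.07 m
Pipe 2: V = 0.7694 m/s, Re = 1.75×10^5, ε/D = 4.01×10^-6, f = 0.01592, h_2 = f(L/D)V²/2g = 0.3510 m
Series → Q common, losses add: H = Σh = 10.42 m

H ≈ 10.4 m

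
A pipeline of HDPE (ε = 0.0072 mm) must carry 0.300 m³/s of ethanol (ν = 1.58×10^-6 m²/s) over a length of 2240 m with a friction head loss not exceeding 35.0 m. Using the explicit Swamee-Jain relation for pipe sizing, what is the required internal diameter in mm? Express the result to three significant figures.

Swamee-Jain (Type III): D = 0.66·[ε^1.25·(LQ²/(gh_f))^4.75 + ν·Q^9.4·(L/(gh_f))^5.2]^0.04
LQ²/(gh_f) = 0.5872; L/(gh_f) = 6.524
Term 1 = ε^1.25·(…)^4.75 = 2.97×10^-8; Term 2 = ν·Q^9.4·(…)^5.2 = 3.30×10^-7
D = 0.66·(2.97×10^-8 + 3.30×10^-7)^0.04 = 0.3646 m = 365 mm
Check: V = 2.87 m/s, Re = 6.63×10^5, f = 0.01282, h_f = 33.2 m ≈ 35.0 m ✓

D ≈ 365 mm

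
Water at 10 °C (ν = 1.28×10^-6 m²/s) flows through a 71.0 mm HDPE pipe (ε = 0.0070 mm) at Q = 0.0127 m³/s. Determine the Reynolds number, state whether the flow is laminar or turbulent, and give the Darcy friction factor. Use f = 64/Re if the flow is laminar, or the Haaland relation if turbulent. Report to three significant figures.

V = 4Q/(πD²) = 3.208 m/s
Re = VD/ν = 3.208·0.0710/1.28×10^-6 = 1.78×10^5
Re > 4000 → turbulent; ε/D = 9.86×10^-5
Haaland: f = 0.01649

Re ≈ 1.78×10^5; turbulent; f ≈ 0.0165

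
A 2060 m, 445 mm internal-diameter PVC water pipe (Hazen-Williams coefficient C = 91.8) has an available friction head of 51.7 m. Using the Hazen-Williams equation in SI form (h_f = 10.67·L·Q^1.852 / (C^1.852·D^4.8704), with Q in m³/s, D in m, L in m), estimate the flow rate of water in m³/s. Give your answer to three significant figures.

Q ≈ 0.416 m³/s

Rearranging: Q = [h_f·C^1.852·D^4.8704 / (10.67·L)]^(1/1.852)
Q = [51.7·91.8^1.852·0.445^4.8704 / (10.67·2060)]^0.540 = 0.4157 m³/s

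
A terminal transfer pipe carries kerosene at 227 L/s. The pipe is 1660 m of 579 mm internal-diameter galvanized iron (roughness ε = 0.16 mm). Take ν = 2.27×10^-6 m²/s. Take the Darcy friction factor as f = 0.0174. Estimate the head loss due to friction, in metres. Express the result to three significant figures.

h_f ≈ 1.89 m

V = 4Q/(πD²) = 4·0.227/(π·0.579²) = 0.8621 m/s
h_f = f(L/D)V²/(2g) = 0.01740·(1660/0.579)·0.8621²/(2·9.81) = 1.890 m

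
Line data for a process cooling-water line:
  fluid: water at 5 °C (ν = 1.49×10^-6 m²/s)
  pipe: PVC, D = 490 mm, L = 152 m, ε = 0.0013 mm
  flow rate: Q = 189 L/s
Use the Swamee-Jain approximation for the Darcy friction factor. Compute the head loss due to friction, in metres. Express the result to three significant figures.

h_f ≈ 0.225 m

V = 4Q/(πD²) = 4·0.189/(π·0.490²) = 1.002 m/s
Re = VD/ν = 1.002·0.490/1.49×10^-6 = 3.30×10^5 → turbulent
ε/D = 0.0013/490 = 2.65×10^-6
Swamee-Jain: f = 0.01416
h_f = f(L/D)V²/(2g) = 0.01416·(152/0.490)·1.002²/(2·9.81) = 0.2248 m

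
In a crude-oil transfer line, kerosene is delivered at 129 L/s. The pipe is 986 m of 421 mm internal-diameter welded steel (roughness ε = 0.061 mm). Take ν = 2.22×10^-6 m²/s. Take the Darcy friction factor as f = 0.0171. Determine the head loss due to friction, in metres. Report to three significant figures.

V = 4Q/(πD²) = 4·0.129/(π·0.421²) = 0.9267 m/s
h_f = f(L/D)V²/(2g) = 0.01710·(986/0.421)·0.9267²/(2·9.81) = 1.753 m

h_f ≈ 1.75 m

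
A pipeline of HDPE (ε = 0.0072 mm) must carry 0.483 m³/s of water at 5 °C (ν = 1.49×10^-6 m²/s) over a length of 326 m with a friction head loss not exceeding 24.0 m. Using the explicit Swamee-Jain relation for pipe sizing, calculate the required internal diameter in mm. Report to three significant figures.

D ≈ 316 mm

Swamee-Jain (Type III): D = 0.66·[ε^1.25·(LQ²/(gh_f))^4.75 + ν·Q^9.4·(L/(gh_f))^5.2]^0.04
LQ²/(gh_f) = 0.3230; L/(gh_f) = 1.385
Term 1 = ε^1.25·(…)^4.75 = 1.74×10^-9; Term 2 = ν·Q^9.4·(…)^5.2 = 8.65×10^-9
D = 0.66·(1.74×10^-9 + 8.65×10^-9)^0.04 = 0.3164 m = 316 mm
Check: V = 6.14 m/s, Re = 1.30×10^6, f = 0.01173, h_f = 23.2 m ≈ 24.0 m ✓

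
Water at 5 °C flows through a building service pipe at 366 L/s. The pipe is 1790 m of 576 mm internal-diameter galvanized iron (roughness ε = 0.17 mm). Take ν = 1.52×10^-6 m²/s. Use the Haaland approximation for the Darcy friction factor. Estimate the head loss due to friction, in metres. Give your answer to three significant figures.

V = 4Q/(πD²) = 4·0.366/(π·0.576²) = 1.405 m/s
Re = VD/ν = 1.405·0.576/1.52×10^-6 = 5.32×10^5 → turbulent
ε/D = 0.17/576 = 2.95×10^-4
Haaland: f = 0.01605
h_f = f(L/D)V²/(2g) = 0.01605·(1790/0.576)·1.405²/(2·9.81) = 5.016 m

h_f ≈ 5.02 m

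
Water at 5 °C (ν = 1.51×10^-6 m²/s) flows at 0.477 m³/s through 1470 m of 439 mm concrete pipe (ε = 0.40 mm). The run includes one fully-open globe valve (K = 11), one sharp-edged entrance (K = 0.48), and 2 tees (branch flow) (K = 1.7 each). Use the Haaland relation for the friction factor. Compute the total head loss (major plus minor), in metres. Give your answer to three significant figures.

H_L ≈ 40.7 m

V = 4Q/(πD²) = 3.151 m/s; V²/2g = 0.5062 m
Re = 9.16×10^5, ε/D = 9.11×10^-4 → f = 0.01955 (Haaland)
Major: h_f = f(L/D)·V²/2g = 0.01955·3349·0.5062 = 33.13 m
Minor: ΣK = 14.9; h_m = ΣK·V²/2g = 7.532 m
Total H_L = 33.13 + 7.532 = 40.66 m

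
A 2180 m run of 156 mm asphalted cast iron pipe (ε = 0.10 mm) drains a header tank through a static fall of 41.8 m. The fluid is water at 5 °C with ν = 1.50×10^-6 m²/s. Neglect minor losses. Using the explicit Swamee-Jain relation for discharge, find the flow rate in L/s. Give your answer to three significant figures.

Swamee-Jain (Type II): Q = -0.965·√(gD⁵h_f/L)·ln[ε/(3.7D) + √(3.17ν²L/(gD³h_f))]
√(gD⁵h_f/L) = √(9.81·0.156⁵·41.8/2180) = 0.004169
ε/(3.7D) = 1.73×10^-4; √(3.17ν²L/(gD³h_f)) = 9.99×10^-5
Q = -0.965·0.004169·ln(2.732×10^-4) = 0.03301 m³/s
Check: V = 1.73 m/s, Re = 1.80×10^5, f = 0.01981, h_f = 42.1 m ≈ 41.8 m ✓

Q ≈ 33.0 L/s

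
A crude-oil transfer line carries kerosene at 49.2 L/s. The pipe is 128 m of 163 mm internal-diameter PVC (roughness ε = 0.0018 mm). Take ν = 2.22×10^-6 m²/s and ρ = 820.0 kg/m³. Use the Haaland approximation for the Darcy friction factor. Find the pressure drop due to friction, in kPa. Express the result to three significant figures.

Δp ≈ 28.6 kPa

V = 4Q/(πD²) = 4·0.0492/(π·0.163²) = 2.358 m/s
Re = VD/ν = 2.358·0.163/2.22×10^-6 = 1.73×10^5 → turbulent
ε/D = 0.0018/163 = 1.10×10^-5
Haaland: f = 0.01600
h_f = f(L/D)V²/(2g) = 0.01600·(128/0.163)·2.358²/(2·9.81) = 3.561 m
Δp = ρg·h_f = 820.0·9.81·3.561 = 28.64 kPa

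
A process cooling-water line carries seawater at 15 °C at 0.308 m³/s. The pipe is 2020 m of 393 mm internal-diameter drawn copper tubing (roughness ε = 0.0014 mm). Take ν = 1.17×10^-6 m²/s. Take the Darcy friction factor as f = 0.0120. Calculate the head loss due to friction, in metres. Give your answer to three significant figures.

V = 4Q/(πD²) = 4·0.308/(π·0.393²) = 2.539 m/s
h_f = f(L/D)V²/(2g) = 0.01200·(2020/0.393)·2.539²/(2·9.81) = 20.27 m

h_f ≈ 20.3 m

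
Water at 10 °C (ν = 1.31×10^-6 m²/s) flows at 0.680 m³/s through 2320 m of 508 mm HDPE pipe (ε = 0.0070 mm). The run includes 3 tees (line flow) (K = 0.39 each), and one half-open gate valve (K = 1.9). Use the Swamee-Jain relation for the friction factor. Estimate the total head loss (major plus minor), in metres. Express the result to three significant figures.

H_L ≈ 31.9 m

V = 4Q/(πD²) = 3.355 m/s; V²/2g = 0.5737 m
Re = 1.30×10^6, ε/D = 1.38×10^-5 → f = 0.01150 (Swamee-Jain)
Major: h_f = f(L/D)·V²/2g = 0.01150·4567·0.5737 = 30.13 m
Minor: ΣK = 3.07; h_m = ΣK·V²/2g = 1.761 m
Total H_L = 30.13 + 1.761 = 31.89 m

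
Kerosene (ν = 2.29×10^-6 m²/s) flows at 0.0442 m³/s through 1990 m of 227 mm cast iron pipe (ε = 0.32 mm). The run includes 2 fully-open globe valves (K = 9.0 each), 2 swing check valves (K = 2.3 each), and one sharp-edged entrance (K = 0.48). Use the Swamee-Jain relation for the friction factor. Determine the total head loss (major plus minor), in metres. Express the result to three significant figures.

V = 4Q/(πD²) = 1.092 m/s; V²/2g = 0.06079 m
Re = 1.08×10^5, ε/D = 0.00141 → f = 0.02353 (Swamee-Jain)
Major: h_f = f(L/D)·V²/2g = 0.02353·8767·0.06079 = 12.54 m
Minor: ΣK = 23.1; h_m = ΣK·V²/2g = 1.403 m
Total H_L = 12.54 + 1.403 = 13.94 m

H_L ≈ 13.9 m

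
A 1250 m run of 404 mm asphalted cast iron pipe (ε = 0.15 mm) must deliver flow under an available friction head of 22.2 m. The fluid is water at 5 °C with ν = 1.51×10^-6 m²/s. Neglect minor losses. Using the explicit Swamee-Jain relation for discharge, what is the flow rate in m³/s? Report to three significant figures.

Q ≈ 0.375 m³/s

Swamee-Jain (Type II): Q = -0.965·√(gD⁵h_f/L)·ln[ε/(3.7D) + √(3.17ν²L/(gD³h_f))]
√(gD⁵h_f/L) = √(9.81·0.404⁵·22.2/1250) = 0.04330
ε/(3.7D) = 1.00×10^-4; √(3.17ν²L/(gD³h_f)) = 2.51×10^-5
Q = -0.965·0.04330·ln(1.254×10^-4) = 0.3754 m³/s
Check: V = 2.93 m/s, Re = 7.84×10^5, f = 0.01652, h_f = 22.3 m ≈ 22.2 m ✓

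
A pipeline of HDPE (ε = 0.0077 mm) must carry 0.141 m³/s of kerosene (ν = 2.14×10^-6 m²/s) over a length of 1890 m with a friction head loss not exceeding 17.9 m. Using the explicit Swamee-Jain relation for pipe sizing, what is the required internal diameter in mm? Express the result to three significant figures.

Swamee-Jain (Type III): D = 0.66·[ε^1.25·(LQ²/(gh_f))^4.75 + ν·Q^9.4·(L/(gh_f))^5.2]^0.04
LQ²/(gh_f) = 0.2140; L/(gh_f) = 10.76
Term 1 = ε^1.25·(…)^4.75 = 2.68×10^-10; Term 2 = ν·Q^9.4·(…)^5.2 = 5.00×10^-9
D = 0.66·(2.68×10^-10 + 5.00×10^-9)^0.04 = 0.3079 m = 308 mm
Check: V = 1.89 m/s, Re = 2.72×10^5, f = 0.01491, h_f = 16.7 m ≈ 17.9 m ✓

D ≈ 308 mm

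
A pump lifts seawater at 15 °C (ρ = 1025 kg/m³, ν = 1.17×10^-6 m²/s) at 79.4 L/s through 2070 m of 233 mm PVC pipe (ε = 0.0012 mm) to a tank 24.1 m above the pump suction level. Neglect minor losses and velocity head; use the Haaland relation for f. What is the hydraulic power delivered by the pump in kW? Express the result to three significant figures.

P_hyd ≈ 36.6 kW

V = 4Q/(πD²) = 1.862 m/s; Re = 3.71×10^5; ε/D = 5.15×10^-6; f = 0.01384
h_f = f(L/D)V²/2g = 21.73 m
Total head H = z + h_f = 24.1 + 21.73 = 45.83 m
P_hyd = ρgQH = 1025·9.81·0.0794·45.83 = 36.59 kW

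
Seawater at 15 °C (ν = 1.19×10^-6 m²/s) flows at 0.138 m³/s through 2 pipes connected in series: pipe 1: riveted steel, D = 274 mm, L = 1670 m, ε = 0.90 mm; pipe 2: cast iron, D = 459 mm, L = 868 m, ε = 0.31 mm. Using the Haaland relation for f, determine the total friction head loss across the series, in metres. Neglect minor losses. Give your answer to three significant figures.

Pipe 1: V = 2.340 m/s, Re = 5.39×10^5, ε/D = 0.00328, f = 0.02711, h_1 = f(L/D)V²/2g = 46.13 m
Pipe 2: V = 0.8340 m/s, Re = 3.22×10^5, ε/D = 6.75×10^-4, f = 0.01896, h_2 = f(L/D)V²/2g = 1.271 m
Series → Q common, losses add: H = Σh = 47.40 m

H ≈ 47.4 m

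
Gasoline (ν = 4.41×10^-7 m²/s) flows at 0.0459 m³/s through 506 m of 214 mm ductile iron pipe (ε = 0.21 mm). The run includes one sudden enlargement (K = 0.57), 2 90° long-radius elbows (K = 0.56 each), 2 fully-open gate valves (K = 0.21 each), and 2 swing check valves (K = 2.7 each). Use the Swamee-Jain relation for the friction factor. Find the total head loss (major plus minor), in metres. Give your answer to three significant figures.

V = 4Q/(πD²) = 1.276 m/s; V²/2g = 0.08300 m
Re = 6.19×10^5, ε/D = 9.81×10^-4 → f = 0.02015 (Swamee-Jain)
Major: h_f = f(L/D)·V²/2g = 0.02015·2364·0.08300 = 3.955 m
Minor: ΣK = 7.51; h_m = ΣK·V²/2g = 0.6233 m
Total H_L = 3.955 + 0.6233 = 4.578 m

H_L ≈ 4.58 m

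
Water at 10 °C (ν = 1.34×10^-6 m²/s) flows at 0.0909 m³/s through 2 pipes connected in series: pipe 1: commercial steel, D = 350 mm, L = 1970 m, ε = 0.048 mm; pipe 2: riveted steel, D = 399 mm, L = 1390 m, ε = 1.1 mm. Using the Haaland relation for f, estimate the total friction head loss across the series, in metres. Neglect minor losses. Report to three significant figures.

H ≈ 6.54 m

Pipe 1: V = 0.9448 m/s, Re = 2.47×10^5, ε/D = 1.37×10^-4, f = 0.01596, h_1 = f(L/D)V²/2g = 4.087 m
Pipe 2: V = 0.7270 m/s, Re = 2.16×10^5, ε/D = 0.00276, f = 0.02619, h_2 = f(L/D)V²/2g = 2.458 m
Series → Q common, losses add: H = Σh = 6.545 m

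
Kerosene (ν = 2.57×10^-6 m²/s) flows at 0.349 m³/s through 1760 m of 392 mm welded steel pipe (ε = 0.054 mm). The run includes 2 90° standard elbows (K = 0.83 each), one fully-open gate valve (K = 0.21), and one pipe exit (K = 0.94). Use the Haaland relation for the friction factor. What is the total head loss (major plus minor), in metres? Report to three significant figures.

H_L ≈ 29.6 m

V = 4Q/(πD²) = 2.892 m/s; V²/2g = 0.4262 m
Re = 4.41×10^5, ε/D = 1.38×10^-4 → f = 0.01487 (Haaland)
Major: h_f = f(L/D)·V²/2g = 0.01487·4490·0.4262 = 28.45 m
Minor: ΣK = 2.81; h_m = ΣK·V²/2g = 1.198 m
Total H_L = 28.45 + 1.198 = 29.65 m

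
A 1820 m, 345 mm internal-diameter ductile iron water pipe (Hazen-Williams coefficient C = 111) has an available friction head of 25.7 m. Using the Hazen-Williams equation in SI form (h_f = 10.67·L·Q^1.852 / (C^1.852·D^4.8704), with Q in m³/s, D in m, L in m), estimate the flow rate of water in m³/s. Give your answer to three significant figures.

Rearranging: Q = [h_f·C^1.852·D^4.8704 / (10.67·L)]^(1/1.852)
Q = [25.7·111^1.852·0.345^4.8704 / (10.67·1820)]^0.540 = 0.1887 m³/s

Q ≈ 0.189 m³/s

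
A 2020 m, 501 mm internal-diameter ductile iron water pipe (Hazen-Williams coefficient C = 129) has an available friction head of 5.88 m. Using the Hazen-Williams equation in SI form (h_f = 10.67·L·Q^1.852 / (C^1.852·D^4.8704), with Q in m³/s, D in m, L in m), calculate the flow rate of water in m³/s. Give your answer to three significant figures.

Q ≈ 0.249 m³/s

Rearranging: Q = [h_f·C^1.852·D^4.8704 / (10.67·L)]^(1/1.852)
Q = [5.88·129^1.852·0.501^4.8704 / (10.67·2020)]^0.540 = 0.2493 m³/s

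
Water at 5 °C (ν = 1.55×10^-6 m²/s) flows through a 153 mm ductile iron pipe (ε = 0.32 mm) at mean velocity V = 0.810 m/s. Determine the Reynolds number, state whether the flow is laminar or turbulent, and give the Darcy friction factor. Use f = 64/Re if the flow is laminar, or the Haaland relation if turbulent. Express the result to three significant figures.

Re = VD/ν = 0.8100·0.153/1.55×10^-6 = 8.00×10^4
Re > 4000 → turbulent; ε/D = 0.00209
Haaland: f = 0.02555

Re ≈ 8.00×10^4; turbulent; f ≈ 0.0256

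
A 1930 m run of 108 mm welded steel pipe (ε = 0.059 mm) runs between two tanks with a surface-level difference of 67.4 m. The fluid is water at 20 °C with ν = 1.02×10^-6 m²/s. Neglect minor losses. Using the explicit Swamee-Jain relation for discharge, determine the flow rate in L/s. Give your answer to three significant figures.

Q ≈ 18.1 L/s

Swamee-Jain (Type II): Q = -0.965·√(gD⁵h_f/L)·ln[ε/(3.7D) + √(3.17ν²L/(gD³h_f))]
√(gD⁵h_f/L) = √(9.81·0.108⁵·67.4/1930) = 0.002244
ε/(3.7D) = 1.48×10^-4; √(3.17ν²L/(gD³h_f)) = 8.74×10^-5
Q = -0.965·0.002244·ln(2.351×10^-4) = 0.01809 m³/s
Check: V = 1.97 m/s, Re = 2.09×10^5, f = 0.01910, h_f = 67.8 m ≈ 67.4 m ✓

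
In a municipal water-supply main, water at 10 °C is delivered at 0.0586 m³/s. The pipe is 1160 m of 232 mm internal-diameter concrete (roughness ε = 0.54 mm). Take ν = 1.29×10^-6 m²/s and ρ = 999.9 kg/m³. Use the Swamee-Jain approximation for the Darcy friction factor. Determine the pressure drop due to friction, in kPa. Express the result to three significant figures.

V = 4Q/(πD²) = 4·0.0586/(π·0.232²) = 1.386 m/s
Re = VD/ν = 1.386·0.232/1.29×10^-6 = 2.49×10^5 → turbulent
ε/D = 0.54/232 = 0.00233
Swamee-Jain: f = 0.02520
h_f = f(L/D)V²/(2g) = 0.02520·(1160/0.232)·1.386²/(2·9.81) = 12.34 m
Δp = ρg·h_f = 999.9·9.81·12.34 = 121.1 kPa

Δp ≈ 121 kPa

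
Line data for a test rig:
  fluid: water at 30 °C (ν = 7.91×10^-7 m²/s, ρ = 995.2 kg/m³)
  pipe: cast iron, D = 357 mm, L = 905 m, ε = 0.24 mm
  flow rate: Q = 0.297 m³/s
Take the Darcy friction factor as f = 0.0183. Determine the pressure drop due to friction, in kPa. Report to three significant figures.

V = 4Q/(πD²) = 4·0.297/(π·0.357²) = 2.967 m/s
h_f = f(L/D)V²/(2g) = 0.01830·(905/0.357)·2.967²/(2·9.81) = 20.82 m
Δp = ρg·h_f = 995.2·9.81·20.82 = 203.2 kPa

Δp ≈ 203 kPa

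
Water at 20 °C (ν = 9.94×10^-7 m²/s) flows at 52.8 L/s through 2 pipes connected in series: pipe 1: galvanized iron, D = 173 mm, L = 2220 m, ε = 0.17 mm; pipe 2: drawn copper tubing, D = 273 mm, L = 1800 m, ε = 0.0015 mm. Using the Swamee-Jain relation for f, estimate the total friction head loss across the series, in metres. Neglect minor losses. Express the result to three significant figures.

Pipe 1: V = 2.246 m/s, Re = 3.91×10^5, ε/D = 9.83×10^-4, f = 0.02045, h_1 = f(L/D)V²/2g = 67.48 m
Pipe 2: V = 0.9020 m/s, Re = 2.48×10^5, ε/D = 5.49×10^-6, f = 0.01496, h_2 = f(L/D)V²/2g = 4.091 m
Series → Q common, losses add: H = Σh = 71.57 m

H ≈ 71.6 m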